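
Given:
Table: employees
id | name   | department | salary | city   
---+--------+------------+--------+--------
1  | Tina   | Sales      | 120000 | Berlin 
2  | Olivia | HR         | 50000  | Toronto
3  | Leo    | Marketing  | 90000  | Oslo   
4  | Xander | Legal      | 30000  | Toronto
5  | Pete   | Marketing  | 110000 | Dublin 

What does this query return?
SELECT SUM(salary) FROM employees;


SUM(salary) = 120000 + 50000 + 90000 + 30000 + 110000 = 400000

400000


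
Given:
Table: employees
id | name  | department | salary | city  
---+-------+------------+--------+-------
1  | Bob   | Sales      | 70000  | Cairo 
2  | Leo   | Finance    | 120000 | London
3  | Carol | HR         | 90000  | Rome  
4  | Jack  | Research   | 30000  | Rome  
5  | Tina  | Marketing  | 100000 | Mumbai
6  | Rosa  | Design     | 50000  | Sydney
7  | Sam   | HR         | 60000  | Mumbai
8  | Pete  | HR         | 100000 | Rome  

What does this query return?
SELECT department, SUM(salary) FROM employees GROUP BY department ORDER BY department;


Summing salary within each department:
  Design: 50000 = 50000
  Finance: 120000 = 120000
  HR: 90000 + 60000 + 100000 = 250000
  Marketing: 100000 = 100000
  Research: 30000 = 30000
  Sales: 70000 = 70000


6 groups:
Design, 50000
Finance, 120000
HR, 250000
Marketing, 100000
Research, 30000
Sales, 70000


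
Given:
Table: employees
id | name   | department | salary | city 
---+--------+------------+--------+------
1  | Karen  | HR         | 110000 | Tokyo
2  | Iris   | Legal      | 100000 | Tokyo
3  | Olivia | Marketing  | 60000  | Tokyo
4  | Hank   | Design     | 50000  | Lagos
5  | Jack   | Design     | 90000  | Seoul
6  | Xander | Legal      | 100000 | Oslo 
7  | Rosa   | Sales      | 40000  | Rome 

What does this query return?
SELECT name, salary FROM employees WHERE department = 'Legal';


Filtering: department = 'Legal'
Matching rows: 2

2 rows:
Iris, 100000
Xander, 100000


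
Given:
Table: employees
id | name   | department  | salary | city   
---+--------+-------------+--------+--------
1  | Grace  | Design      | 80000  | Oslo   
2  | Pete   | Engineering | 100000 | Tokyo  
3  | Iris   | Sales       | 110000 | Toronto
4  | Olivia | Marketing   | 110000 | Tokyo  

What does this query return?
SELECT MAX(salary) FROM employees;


Salaries: 80000, 100000, 110000, 110000
MAX = 110000

110000


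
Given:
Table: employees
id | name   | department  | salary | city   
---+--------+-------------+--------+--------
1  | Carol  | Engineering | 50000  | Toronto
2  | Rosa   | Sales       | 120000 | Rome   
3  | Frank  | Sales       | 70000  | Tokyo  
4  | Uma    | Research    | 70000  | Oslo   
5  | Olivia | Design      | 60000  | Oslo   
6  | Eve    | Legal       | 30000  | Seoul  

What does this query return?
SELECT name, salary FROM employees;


Projecting columns: name, salary

6 rows:
Carol, 50000
Rosa, 120000
Frank, 70000
Uma, 70000
Olivia, 60000
Eve, 30000


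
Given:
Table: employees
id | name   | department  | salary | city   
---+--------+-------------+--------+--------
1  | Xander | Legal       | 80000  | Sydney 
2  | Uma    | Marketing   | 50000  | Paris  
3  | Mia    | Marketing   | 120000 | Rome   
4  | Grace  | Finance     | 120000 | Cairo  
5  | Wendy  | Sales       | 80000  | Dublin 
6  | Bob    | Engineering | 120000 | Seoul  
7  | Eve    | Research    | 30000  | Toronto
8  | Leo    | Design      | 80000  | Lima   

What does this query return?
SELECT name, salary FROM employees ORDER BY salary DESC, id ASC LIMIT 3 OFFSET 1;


Sort by salary DESC (id ASC tiebreak), then skip 1 and take 3
Rows 2 through 4

3 rows:
Grace, 120000
Bob, 120000
Xander, 80000


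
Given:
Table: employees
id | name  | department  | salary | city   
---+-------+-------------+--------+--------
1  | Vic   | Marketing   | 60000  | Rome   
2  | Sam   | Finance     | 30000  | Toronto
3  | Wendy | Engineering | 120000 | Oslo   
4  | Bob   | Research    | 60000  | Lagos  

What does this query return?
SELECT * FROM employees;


SELECT * returns all 4 rows with all columns

4 rows:
1, Vic, Marketing, 60000, Rome
2, Sam, Finance, 30000, Toronto
3, Wendy, Engineering, 120000, Oslo
4, Bob, Research, 60000, Lagos


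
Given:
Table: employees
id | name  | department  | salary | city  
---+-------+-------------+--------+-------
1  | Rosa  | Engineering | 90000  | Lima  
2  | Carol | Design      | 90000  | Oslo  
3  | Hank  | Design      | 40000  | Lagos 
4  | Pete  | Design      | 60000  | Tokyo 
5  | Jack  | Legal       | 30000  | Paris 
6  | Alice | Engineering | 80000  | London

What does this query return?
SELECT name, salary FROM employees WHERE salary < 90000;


Filtering: salary < 90000
Matching: 4 rows

4 rows:
Hank, 40000
Pete, 60000
Jack, 30000
Alice, 80000


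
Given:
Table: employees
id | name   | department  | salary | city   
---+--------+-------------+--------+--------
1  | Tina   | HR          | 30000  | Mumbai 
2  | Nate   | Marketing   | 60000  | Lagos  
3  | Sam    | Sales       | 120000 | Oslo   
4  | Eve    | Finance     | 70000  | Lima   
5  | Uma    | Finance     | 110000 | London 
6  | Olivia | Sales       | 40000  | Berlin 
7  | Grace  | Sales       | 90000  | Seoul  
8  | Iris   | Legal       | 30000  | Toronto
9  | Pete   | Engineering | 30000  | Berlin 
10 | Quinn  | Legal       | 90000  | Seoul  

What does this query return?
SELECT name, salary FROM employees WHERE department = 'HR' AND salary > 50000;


Filtering: department = 'HR' AND salary > 50000
Matching: 0 rows

Empty result set (0 rows)


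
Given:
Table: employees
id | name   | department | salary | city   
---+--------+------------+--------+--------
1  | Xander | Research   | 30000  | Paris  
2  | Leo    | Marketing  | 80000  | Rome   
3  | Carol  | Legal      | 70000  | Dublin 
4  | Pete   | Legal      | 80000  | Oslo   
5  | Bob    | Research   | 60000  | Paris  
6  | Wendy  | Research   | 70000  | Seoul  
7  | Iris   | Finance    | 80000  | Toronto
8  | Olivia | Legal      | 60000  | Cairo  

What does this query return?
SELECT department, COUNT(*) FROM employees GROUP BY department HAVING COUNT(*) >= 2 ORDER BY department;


Groups with count >= 2:
  Legal: 3 -> PASS
  Research: 3 -> PASS
  Finance: 1 -> filtered out
  Marketing: 1 -> filtered out


2 groups:
Legal, 3
Research, 3


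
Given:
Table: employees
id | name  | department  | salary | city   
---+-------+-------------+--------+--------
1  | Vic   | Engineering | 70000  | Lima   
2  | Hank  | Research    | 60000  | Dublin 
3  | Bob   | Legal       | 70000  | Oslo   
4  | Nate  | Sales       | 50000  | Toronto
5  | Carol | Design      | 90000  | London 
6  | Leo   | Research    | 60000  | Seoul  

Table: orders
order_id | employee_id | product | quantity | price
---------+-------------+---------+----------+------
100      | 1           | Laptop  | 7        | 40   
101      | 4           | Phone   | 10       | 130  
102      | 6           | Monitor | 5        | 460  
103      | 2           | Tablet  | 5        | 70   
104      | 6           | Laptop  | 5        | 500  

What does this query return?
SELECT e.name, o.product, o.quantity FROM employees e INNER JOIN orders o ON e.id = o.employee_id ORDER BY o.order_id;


Joining employees.id = orders.employee_id:
  employee Vic (id=1) -> order Laptop
  employee Nate (id=4) -> order Phone
  employee Leo (id=6) -> order Monitor
  employee Hank (id=2) -> order Tablet
  employee Leo (id=6) -> order Laptop


5 rows:
Vic, Laptop, 7
Nate, Phone, 10
Leo, Monitor, 5
Hank, Tablet, 5
Leo, Laptop, 5


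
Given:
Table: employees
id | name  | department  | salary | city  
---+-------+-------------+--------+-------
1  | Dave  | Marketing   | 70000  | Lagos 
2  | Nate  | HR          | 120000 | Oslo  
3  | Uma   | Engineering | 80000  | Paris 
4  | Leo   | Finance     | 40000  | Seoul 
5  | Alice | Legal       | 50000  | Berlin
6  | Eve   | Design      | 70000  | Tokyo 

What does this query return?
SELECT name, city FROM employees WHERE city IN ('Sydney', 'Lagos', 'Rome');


Filtering: city IN ('Sydney', 'Lagos', 'Rome')
Matching: 1 rows

1 rows:
Dave, Lagos


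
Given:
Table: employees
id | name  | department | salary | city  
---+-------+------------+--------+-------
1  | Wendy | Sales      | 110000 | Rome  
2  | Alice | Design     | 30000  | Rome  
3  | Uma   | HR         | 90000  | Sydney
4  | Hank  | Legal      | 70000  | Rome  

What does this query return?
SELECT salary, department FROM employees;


Projecting columns: salary, department

4 rows:
110000, Sales
30000, Design
90000, HR
70000, Legal


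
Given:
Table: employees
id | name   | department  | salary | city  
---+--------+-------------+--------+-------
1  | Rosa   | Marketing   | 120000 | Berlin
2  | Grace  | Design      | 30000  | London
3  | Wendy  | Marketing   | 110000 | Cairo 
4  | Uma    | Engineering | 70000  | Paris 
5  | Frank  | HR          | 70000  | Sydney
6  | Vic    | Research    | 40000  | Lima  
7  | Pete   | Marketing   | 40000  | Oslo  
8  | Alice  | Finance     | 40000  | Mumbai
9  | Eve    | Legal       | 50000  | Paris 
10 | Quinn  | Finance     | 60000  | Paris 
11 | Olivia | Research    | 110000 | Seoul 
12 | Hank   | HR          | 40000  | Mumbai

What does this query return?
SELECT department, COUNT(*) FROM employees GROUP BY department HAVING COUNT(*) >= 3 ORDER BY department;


Groups with count >= 3:
  Marketing: 3 -> PASS
  Design: 1 -> filtered out
  Engineering: 1 -> filtered out
  Finance: 2 -> filtered out
  HR: 2 -> filtered out
  Legal: 1 -> filtered out
  Research: 2 -> filtered out


1 groups:
Marketing, 3


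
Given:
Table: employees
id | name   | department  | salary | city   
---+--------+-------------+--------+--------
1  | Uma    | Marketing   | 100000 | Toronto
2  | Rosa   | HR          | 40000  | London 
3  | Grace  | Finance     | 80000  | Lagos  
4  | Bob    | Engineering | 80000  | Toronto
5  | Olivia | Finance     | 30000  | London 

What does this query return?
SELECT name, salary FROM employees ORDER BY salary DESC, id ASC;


Sorting by salary DESC, then id ASC for ties

5 rows:
Uma, 100000
Grace, 80000
Bob, 80000
Rosa, 40000
Olivia, 30000


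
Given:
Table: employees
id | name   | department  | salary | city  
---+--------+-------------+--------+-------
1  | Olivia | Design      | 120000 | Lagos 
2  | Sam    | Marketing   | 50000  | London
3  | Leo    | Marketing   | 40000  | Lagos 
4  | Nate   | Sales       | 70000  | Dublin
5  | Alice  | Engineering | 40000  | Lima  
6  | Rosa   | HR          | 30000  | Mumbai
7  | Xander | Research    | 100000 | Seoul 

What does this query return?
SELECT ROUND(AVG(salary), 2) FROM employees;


SUM(salary) = 450000
COUNT = 7
ROUND(AVG, 2) = ROUND(450000 / 7, 2) = 64285.71

64285.71


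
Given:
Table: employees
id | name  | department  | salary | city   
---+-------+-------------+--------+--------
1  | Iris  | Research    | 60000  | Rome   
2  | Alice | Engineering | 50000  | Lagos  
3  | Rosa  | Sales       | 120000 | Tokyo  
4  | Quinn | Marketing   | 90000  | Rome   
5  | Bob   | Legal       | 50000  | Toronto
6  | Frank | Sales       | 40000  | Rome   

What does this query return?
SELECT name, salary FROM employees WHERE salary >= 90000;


Filtering: salary >= 90000
Matching: 2 rows

2 rows:
Rosa, 120000
Quinn, 90000


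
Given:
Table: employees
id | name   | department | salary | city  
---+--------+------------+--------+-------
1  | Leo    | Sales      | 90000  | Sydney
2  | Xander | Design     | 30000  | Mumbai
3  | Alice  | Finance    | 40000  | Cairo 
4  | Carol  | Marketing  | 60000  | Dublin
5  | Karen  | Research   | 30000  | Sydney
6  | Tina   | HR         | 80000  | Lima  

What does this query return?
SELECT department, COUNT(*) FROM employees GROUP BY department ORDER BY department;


Assigning each row to its department group:
  Leo -> Sales
  Xander -> Design
  Alice -> Finance
  Carol -> Marketing
  Karen -> Research
  Tina -> HR


6 groups:
Design, 1
Finance, 1
HR, 1
Marketing, 1
Research, 1
Sales, 1


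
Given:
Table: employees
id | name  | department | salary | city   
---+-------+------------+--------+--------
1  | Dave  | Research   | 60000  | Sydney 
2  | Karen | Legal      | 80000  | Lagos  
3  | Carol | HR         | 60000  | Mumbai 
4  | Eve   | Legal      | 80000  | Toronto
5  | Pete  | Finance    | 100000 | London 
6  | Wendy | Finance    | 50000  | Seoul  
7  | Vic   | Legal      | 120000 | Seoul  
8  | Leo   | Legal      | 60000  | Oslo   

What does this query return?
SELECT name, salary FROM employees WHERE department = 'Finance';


Filtering: department = 'Finance'
Matching rows: 2

2 rows:
Pete, 100000
Wendy, 50000


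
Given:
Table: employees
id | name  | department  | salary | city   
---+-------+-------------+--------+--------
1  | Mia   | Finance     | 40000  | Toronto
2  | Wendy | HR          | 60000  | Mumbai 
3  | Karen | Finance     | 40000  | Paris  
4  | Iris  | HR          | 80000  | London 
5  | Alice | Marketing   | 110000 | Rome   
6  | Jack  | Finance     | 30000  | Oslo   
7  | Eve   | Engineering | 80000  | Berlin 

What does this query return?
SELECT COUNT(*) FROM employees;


COUNT(*) counts all rows

7


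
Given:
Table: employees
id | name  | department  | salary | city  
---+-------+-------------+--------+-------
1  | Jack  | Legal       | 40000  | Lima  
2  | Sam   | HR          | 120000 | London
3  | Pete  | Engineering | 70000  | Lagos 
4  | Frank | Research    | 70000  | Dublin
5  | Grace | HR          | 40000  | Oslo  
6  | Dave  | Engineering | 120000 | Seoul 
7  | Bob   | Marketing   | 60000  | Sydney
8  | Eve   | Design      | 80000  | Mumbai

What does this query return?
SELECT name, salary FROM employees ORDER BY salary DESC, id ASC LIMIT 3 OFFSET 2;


Sort by salary DESC (id ASC tiebreak), then skip 2 and take 3
Rows 3 through 5

3 rows:
Eve, 80000
Pete, 70000
Frank, 70000


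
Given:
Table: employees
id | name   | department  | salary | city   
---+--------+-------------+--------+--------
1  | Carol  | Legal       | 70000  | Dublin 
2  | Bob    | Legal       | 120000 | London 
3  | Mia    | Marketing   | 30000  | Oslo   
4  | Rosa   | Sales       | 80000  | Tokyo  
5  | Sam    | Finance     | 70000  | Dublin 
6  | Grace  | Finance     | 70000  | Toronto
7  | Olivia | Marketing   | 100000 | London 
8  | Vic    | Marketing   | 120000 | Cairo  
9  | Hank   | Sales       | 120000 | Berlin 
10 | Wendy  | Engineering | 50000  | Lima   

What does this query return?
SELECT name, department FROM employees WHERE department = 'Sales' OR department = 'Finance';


Filtering: department = 'Sales' OR 'Finance'
Matching: 4 rows

4 rows:
Rosa, Sales
Sam, Finance
Grace, Finance
Hank, Sales


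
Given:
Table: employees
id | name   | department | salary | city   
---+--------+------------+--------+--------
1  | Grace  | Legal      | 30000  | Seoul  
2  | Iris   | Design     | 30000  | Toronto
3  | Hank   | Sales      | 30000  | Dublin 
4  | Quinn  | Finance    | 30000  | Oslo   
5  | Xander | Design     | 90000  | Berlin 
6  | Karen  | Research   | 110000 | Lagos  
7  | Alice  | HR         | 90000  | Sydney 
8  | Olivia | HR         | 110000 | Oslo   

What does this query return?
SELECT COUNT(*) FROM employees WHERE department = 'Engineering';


Counting rows where department = 'Engineering'


0


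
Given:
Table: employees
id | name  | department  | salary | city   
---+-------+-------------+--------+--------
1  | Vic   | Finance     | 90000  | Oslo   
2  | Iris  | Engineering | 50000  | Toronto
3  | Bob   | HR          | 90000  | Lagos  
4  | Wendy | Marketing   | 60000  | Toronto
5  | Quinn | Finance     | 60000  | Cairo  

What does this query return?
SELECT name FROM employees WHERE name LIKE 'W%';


LIKE 'W%' matches names starting with 'W'
Matching: 1

1 rows:
Wendy


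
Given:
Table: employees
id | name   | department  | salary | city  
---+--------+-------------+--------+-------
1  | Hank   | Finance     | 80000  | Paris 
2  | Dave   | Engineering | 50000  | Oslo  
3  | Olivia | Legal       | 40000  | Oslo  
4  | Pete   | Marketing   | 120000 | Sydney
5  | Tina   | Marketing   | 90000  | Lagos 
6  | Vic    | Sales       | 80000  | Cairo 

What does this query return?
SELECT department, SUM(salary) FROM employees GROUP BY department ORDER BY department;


Summing salary within each department:
  Engineering: 50000 = 50000
  Finance: 80000 = 80000
  Legal: 40000 = 40000
  Marketing: 120000 + 90000 = 210000
  Sales: 80000 = 80000


5 groups:
Engineering, 50000
Finance, 80000
Legal, 40000
Marketing, 210000
Sales, 80000


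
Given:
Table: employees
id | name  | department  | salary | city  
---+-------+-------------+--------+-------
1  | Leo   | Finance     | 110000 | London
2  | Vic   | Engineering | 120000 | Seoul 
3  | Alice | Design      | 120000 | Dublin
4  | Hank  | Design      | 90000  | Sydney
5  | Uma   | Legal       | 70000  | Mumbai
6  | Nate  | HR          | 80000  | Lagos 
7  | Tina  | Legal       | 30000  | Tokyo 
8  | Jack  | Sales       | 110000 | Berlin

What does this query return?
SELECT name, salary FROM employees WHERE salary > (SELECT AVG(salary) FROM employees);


Subquery: AVG(salary) = 91250.0
Filtering: salary > 91250.0
  Leo (110000) -> MATCH
  Vic (120000) -> MATCH
  Alice (120000) -> MATCH
  Jack (110000) -> MATCH


4 rows:
Leo, 110000
Vic, 120000
Alice, 120000
Jack, 110000


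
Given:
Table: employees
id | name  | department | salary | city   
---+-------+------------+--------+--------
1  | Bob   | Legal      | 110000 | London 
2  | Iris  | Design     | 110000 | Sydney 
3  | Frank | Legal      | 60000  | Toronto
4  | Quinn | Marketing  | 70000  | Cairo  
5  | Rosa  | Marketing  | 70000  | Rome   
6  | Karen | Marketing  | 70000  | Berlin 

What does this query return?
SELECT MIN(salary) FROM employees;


Salaries: 110000, 110000, 60000, 70000, 70000, 70000
MIN = 60000

60000


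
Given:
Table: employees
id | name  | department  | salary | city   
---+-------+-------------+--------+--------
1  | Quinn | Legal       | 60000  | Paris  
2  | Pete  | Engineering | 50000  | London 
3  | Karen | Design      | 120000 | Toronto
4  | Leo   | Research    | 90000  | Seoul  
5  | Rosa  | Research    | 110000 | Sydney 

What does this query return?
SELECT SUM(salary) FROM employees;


SUM(salary) = 60000 + 50000 + 120000 + 90000 + 110000 = 430000

430000


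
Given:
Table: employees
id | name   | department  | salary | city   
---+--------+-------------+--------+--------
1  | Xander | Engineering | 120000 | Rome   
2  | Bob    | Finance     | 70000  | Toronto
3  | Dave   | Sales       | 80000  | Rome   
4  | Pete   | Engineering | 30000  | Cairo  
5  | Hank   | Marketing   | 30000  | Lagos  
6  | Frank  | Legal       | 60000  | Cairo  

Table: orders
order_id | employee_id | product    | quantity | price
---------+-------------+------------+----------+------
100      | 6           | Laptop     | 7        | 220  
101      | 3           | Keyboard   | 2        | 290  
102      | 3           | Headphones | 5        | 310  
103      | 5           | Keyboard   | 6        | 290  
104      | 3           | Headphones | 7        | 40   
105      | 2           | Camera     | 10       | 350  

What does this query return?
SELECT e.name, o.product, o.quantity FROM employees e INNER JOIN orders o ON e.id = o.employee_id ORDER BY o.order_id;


Joining employees.id = orders.employee_id:
  employee Frank (id=6) -> order Laptop
  employee Dave (id=3) -> order Keyboard
  employee Dave (id=3) -> order Headphones
  employee Hank (id=5) -> order Keyboard
  employee Dave (id=3) -> order Headphones
  employee Bob (id=2) -> order Camera


6 rows:
Frank, Laptop, 7
Dave, Keyboard, 2
Dave, Headphones, 5
Hank, Keyboard, 6
Dave, Headphones, 7
Bob, Camera, 10


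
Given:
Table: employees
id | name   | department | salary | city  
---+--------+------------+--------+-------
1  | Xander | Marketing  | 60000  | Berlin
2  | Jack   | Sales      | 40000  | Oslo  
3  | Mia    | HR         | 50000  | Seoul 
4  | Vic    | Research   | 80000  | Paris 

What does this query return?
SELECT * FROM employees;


SELECT * returns all 4 rows with all columns

4 rows:
1, Xander, Marketing, 60000, Berlin
2, Jack, Sales, 40000, Oslo
3, Mia, HR, 50000, Seoul
4, Vic, Research, 80000, Paris


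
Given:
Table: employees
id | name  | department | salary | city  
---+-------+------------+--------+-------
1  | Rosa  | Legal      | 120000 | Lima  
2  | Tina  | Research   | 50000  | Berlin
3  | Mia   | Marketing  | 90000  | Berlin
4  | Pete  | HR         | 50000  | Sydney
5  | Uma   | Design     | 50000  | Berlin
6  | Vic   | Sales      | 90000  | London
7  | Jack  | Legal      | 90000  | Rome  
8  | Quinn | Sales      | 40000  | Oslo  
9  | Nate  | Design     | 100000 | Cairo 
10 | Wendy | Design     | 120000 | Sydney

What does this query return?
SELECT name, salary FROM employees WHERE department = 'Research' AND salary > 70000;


Filtering: department = 'Research' AND salary > 70000
Matching: 0 rows

Empty result set (0 rows)


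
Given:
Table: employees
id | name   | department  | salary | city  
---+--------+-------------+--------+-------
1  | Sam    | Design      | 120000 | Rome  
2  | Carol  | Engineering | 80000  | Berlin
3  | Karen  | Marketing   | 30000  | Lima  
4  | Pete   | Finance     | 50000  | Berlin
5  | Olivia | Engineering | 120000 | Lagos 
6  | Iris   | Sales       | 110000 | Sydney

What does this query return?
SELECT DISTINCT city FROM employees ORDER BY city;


All 'city' values (row order): Rome, Berlin, Lima, Berlin, Lagos, Sydney
Removing duplicates leaves 5 unique value(s).

5 values:
Berlin
Lagos
Lima
Rome
Sydney


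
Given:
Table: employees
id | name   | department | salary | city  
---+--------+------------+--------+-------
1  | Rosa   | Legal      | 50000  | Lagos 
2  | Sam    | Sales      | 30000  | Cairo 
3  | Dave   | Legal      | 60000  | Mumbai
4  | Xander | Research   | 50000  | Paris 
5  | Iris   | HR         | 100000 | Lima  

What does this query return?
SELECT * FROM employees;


SELECT * returns all 5 rows with all columns

5 rows:
1, Rosa, Legal, 50000, Lagos
2, Sam, Sales, 30000, Cairo
3, Dave, Legal, 60000, Mumbai
4, Xander, Research, 50000, Paris
5, Iris, HR, 100000, Lima


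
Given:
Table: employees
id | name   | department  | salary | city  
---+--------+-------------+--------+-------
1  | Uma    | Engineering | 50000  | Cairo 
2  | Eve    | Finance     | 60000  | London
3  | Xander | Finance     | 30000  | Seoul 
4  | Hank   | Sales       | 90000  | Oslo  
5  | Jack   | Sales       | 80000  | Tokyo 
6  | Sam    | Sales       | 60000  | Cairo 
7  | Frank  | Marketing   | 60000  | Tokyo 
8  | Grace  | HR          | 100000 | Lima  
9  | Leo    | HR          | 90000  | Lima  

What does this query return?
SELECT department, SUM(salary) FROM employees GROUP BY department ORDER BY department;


Summing salary within each department:
  Engineering: 50000 = 50000
  Finance: 60000 + 30000 = 90000
  HR: 100000 + 90000 = 190000
  Marketing: 60000 = 60000
  Sales: 90000 + 80000 + 60000 = 230000


5 groups:
Engineering, 50000
Finance, 90000
HR, 190000
Marketing, 60000
Sales, 230000


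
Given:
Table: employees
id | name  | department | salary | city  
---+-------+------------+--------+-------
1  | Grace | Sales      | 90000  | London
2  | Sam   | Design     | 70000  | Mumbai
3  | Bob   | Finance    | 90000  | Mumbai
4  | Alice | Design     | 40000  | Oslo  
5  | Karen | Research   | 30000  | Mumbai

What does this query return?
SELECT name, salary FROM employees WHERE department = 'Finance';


Filtering: department = 'Finance'
Matching rows: 1

1 rows:
Bob, 90000


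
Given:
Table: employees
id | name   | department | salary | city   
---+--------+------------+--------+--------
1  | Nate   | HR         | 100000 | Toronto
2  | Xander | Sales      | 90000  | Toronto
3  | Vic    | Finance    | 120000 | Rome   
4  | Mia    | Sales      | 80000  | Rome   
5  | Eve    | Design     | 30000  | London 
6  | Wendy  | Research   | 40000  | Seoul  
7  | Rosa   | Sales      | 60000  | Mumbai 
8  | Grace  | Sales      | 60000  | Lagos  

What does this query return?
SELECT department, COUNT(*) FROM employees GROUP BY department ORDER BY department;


Assigning each row to its department group:
  Nate -> HR
  Xander -> Sales
  Vic -> Finance
  Mia -> Sales
  Eve -> Design
  Wendy -> Research
  Rosa -> Sales
  Grace -> Sales


5 groups:
Design, 1
Finance, 1
HR, 1
Research, 1
Sales, 4


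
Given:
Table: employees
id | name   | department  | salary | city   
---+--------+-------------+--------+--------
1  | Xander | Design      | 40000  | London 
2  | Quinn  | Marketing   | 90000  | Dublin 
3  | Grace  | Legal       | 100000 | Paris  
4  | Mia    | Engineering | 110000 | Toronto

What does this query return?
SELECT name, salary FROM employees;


Projecting columns: name, salary

4 rows:
Xander, 40000
Quinn, 90000
Grace, 100000
Mia, 110000


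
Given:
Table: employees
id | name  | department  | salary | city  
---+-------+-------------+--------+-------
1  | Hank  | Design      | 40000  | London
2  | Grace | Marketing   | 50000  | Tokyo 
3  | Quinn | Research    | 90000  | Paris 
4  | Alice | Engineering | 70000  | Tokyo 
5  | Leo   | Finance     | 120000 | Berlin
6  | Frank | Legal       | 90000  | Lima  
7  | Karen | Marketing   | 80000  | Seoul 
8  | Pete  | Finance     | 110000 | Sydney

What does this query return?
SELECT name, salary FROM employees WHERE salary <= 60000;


Filtering: salary <= 60000
Matching: 2 rows

2 rows:
Hank, 40000
Grace, 50000


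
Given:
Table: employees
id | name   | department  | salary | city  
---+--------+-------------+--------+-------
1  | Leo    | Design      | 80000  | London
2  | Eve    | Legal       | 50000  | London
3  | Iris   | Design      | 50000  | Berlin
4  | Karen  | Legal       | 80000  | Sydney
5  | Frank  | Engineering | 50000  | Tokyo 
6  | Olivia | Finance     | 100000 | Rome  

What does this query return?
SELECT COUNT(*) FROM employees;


COUNT(*) counts all rows

6


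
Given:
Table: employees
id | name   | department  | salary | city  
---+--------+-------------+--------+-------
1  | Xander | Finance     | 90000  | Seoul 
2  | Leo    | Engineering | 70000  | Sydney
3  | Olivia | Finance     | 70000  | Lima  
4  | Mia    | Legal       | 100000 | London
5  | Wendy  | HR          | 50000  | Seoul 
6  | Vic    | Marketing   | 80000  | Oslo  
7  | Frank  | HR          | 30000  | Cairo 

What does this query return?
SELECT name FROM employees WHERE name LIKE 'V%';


LIKE 'V%' matches names starting with 'V'
Matching: 1

1 rows:
Vic


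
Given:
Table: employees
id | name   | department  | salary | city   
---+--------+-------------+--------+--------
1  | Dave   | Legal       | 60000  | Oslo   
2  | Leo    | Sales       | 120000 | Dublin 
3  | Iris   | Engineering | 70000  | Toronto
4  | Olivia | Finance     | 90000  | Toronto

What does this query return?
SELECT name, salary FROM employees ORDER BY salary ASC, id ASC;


Sorting by salary ASC, then id ASC for ties

4 rows:
Dave, 60000
Iris, 70000
Olivia, 90000
Leo, 120000


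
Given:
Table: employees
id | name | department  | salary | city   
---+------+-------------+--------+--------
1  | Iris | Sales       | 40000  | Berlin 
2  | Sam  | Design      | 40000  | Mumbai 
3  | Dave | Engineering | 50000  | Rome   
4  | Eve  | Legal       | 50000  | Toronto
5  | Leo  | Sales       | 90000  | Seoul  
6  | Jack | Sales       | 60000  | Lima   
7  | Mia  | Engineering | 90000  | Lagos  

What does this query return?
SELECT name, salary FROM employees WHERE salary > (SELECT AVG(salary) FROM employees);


Subquery: AVG(salary) = 60000.0
Filtering: salary > 60000.0
  Leo (90000) -> MATCH
  Mia (90000) -> MATCH


2 rows:
Leo, 90000
Mia, 90000


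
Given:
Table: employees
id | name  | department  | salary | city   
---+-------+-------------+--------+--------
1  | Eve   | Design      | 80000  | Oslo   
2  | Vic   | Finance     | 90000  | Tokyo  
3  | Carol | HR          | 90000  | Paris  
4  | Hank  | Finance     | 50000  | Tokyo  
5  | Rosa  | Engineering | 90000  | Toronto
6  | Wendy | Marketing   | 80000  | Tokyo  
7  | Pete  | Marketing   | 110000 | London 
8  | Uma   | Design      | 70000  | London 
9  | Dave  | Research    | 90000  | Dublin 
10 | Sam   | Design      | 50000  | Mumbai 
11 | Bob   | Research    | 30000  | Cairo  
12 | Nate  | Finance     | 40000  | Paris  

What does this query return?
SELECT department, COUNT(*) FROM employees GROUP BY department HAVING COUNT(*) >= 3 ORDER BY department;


Groups with count >= 3:
  Design: 3 -> PASS
  Finance: 3 -> PASS
  Engineering: 1 -> filtered out
  HR: 1 -> filtered out
  Marketing: 2 -> filtered out
  Research: 2 -> filtered out


2 groups:
Design, 3
Finance, 3


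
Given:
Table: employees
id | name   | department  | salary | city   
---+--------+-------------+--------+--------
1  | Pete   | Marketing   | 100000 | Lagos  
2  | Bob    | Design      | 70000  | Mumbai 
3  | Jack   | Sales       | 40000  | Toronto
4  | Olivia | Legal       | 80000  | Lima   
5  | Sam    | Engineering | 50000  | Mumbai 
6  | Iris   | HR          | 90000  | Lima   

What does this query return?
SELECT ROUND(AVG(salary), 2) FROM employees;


SUM(salary) = 430000
COUNT = 6
ROUND(AVG, 2) = ROUND(430000 / 6, 2) = 71666.67

71666.67


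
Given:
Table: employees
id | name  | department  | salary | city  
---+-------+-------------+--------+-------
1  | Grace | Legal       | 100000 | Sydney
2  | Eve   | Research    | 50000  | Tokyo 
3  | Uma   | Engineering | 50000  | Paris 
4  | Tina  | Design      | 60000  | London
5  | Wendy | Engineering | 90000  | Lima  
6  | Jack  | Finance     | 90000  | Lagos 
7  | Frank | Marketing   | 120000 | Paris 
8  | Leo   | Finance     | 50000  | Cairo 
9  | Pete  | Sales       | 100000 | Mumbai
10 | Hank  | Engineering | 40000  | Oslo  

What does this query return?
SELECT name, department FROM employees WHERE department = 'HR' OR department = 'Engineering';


Filtering: department = 'HR' OR 'Engineering'
Matching: 3 rows

3 rows:
Uma, Engineering
Wendy, Engineering
Hank, Engineering


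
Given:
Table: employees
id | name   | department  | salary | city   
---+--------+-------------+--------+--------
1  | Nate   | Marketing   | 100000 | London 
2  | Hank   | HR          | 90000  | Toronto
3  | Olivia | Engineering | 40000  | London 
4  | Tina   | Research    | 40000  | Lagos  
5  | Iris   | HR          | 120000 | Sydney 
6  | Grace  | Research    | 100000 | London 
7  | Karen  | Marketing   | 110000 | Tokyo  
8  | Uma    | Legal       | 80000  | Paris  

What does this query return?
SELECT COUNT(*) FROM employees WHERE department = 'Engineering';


Counting rows where department = 'Engineering'
  Olivia -> MATCH


1


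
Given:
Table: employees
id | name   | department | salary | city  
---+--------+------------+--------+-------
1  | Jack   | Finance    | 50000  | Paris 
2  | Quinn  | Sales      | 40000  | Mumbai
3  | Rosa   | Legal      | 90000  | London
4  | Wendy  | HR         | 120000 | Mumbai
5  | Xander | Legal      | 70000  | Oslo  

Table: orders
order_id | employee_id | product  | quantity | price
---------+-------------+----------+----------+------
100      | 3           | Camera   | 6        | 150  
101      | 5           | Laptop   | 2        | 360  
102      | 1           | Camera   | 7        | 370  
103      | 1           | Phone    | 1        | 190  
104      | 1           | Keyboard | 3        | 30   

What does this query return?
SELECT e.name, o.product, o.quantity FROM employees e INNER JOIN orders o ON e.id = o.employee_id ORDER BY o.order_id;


Joining employees.id = orders.employee_id:
  employee Rosa (id=3) -> order Camera
  employee Xander (id=5) -> order Laptop
  employee Jack (id=1) -> order Camera
  employee Jack (id=1) -> order Phone
  employee Jack (id=1) -> order Keyboard


5 rows:
Rosa, Camera, 6
Xander, Laptop, 2
Jack, Camera, 7
Jack, Phone, 1
Jack, Keyboard, 3


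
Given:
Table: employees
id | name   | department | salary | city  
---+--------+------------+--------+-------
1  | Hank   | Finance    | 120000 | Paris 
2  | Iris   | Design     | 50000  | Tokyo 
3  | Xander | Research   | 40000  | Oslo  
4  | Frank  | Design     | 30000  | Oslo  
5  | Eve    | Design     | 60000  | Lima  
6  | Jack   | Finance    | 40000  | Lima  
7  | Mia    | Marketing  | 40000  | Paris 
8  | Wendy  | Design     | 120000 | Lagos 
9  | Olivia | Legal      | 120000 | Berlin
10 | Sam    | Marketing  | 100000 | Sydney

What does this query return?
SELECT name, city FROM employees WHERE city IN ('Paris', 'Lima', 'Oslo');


Filtering: city IN ('Paris', 'Lima', 'Oslo')
Matching: 6 rows

6 rows:
Hank, Paris
Xander, Oslo
Frank, Oslo
Eve, Lima
Jack, Lima
Mia, Paris


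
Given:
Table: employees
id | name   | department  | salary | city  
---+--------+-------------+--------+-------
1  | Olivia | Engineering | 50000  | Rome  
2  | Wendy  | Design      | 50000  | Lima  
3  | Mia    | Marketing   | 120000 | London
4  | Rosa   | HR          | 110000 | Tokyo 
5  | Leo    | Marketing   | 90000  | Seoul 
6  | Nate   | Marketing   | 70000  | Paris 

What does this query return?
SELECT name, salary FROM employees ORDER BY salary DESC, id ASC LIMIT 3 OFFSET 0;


Sort by salary DESC (id ASC tiebreak), then skip 0 and take 3
Rows 1 through 3

3 rows:
Mia, 120000
Rosa, 110000
Leo, 90000


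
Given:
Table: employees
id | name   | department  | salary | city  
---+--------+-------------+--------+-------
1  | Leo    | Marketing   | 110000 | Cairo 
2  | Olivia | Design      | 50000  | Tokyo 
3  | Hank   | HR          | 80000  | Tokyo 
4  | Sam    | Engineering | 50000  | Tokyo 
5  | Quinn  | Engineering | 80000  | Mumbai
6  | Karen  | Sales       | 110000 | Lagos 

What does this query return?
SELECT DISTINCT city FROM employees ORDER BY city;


All 'city' values (row order): Cairo, Tokyo, Tokyo, Tokyo, Mumbai, Lagos
Removing duplicates leaves 4 unique value(s).

4 values:
Cairo
Lagos
Mumbai
Tokyo


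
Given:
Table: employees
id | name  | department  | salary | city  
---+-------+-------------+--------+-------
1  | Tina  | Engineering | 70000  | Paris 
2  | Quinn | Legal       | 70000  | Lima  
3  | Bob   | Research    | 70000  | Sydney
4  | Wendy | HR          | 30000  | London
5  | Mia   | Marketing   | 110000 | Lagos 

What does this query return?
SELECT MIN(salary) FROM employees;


Salaries: 70000, 70000, 70000, 30000, 110000
MIN = 30000

30000


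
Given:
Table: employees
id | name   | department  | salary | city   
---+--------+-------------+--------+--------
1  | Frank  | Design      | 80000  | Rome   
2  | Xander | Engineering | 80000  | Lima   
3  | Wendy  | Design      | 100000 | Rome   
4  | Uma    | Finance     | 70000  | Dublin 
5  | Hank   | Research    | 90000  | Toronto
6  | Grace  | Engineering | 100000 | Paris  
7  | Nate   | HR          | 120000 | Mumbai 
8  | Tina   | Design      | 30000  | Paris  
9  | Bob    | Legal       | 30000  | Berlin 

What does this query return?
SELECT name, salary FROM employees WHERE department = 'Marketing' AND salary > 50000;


Filtering: department = 'Marketing' AND salary > 50000
Matching: 0 rows

Empty result set (0 rows)


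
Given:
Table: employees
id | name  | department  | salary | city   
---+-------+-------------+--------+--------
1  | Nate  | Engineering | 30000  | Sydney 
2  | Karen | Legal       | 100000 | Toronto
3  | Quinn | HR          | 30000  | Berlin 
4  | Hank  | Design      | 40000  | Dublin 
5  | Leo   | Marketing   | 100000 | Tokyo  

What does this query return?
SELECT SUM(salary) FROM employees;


SUM(salary) = 30000 + 100000 + 30000 + 40000 + 100000 = 300000

300000


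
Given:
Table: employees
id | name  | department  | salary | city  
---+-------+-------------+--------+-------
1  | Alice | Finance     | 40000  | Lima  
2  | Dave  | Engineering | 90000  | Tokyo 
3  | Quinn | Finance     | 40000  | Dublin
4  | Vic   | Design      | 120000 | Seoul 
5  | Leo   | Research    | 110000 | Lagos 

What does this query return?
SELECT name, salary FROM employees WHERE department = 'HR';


Filtering: department = 'HR'
Matching rows: 0

Empty result set (0 rows)


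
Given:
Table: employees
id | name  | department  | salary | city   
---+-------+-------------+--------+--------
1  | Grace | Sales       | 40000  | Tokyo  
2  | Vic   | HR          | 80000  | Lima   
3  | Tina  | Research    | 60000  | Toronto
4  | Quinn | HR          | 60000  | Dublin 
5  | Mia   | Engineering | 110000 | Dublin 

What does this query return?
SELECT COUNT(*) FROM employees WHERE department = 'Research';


Counting rows where department = 'Research'
  Tina -> MATCH


1


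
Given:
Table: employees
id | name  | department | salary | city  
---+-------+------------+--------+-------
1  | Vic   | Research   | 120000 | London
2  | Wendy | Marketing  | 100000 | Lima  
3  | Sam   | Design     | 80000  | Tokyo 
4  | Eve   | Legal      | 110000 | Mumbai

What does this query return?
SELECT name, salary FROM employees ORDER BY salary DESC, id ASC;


Sorting by salary DESC, then id ASC for ties

4 rows:
Vic, 120000
Eve, 110000
Wendy, 100000
Sam, 80000


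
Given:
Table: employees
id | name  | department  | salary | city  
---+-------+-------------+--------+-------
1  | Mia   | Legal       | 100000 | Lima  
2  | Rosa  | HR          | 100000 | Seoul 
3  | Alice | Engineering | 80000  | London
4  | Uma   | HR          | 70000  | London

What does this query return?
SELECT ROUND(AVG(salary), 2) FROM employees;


SUM(salary) = 350000
COUNT = 4
ROUND(AVG, 2) = ROUND(350000 / 4, 2) = 87500.0

87500.0


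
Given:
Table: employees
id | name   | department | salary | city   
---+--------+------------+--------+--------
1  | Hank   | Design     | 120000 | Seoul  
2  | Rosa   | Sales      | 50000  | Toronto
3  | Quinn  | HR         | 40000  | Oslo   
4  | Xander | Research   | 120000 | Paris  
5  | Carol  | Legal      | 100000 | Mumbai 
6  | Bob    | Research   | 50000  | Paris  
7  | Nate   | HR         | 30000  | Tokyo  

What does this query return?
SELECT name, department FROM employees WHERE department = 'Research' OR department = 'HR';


Filtering: department = 'Research' OR 'HR'
Matching: 4 rows

4 rows:
Quinn, HR
Xander, Research
Bob, Research
Nate, HR


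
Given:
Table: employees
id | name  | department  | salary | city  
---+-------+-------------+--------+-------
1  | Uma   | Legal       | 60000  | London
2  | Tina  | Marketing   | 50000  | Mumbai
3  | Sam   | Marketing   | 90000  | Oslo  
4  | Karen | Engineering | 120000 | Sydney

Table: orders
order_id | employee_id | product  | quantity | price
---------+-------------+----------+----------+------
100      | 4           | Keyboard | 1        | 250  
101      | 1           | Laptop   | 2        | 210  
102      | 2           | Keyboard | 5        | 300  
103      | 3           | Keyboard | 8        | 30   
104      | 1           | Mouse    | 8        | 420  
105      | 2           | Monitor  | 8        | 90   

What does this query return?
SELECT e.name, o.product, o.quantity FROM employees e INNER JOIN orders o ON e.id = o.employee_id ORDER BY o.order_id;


Joining employees.id = orders.employee_id:
  employee Karen (id=4) -> order Keyboard
  employee Uma (id=1) -> order Laptop
  employee Tina (id=2) -> order Keyboard
  employee Sam (id=3) -> order Keyboard
  employee Uma (id=1) -> order Mouse
  employee Tina (id=2) -> order Monitor


6 rows:
Karen, Keyboard, 1
Uma, Laptop, 2
Tina, Keyboard, 5
Sam, Keyboard, 8
Uma, Mouse, 8
Tina, Monitor, 8


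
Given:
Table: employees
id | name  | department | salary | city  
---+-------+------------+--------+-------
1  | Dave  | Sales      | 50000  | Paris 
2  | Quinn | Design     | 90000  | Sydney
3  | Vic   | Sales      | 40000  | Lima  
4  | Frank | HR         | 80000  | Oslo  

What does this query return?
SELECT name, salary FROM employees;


Projecting columns: name, salary

4 rows:
Dave, 50000
Quinn, 90000
Vic, 40000
Frank, 80000


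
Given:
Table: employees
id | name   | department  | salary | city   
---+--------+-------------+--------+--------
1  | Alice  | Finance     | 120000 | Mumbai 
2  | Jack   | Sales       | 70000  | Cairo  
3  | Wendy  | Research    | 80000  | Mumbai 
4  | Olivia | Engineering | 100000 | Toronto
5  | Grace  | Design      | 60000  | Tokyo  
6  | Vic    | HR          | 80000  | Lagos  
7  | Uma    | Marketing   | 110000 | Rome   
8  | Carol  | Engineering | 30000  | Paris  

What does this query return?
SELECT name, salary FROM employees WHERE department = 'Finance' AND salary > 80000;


Filtering: department = 'Finance' AND salary > 80000
Matching: 1 rows

1 rows:
Alice, 120000
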